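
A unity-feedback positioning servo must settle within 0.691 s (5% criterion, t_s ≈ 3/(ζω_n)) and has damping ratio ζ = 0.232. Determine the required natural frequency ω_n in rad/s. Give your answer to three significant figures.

Rearranging t_s ≈ 3/(ζω_n) gives ω_n = 3/(ζ·t_s) = 3/(0.232 × 0.691) = 18.7 rad/s.

ω_n ≈ 18.7 rad/s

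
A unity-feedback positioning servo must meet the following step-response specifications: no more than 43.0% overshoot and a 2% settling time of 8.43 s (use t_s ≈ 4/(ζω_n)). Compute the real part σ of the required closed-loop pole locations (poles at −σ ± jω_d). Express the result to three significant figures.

σ ≈ 0.474

The settling-time spec alone fixes σ = ζω_n = 4/t_s = 4/8.43 = 0.474.
(Overshoot then fixes ζ = 0.259 and hence ω_d = σ·√(1−ζ²)/ζ = 1.77 rad/s.)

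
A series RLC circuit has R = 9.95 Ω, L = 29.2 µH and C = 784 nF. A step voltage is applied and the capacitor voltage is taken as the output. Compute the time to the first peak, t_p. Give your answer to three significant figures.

For a series RLC circuit (capacitor voltage as output), ω_n = 1/√(LC) = 1/√(29.2 µH · 784 nF) = 209000 rad/s.
ζ = (R/2)·√(C/L) = (9.95/2)·√(784 nF/29.2 µH) = 0.815.
ω_d = ω_n√(1−ζ²) = 121000 rad/s. t_p = π/ω_d = 0.0000260 s.

t_p ≈ 0.0000260 s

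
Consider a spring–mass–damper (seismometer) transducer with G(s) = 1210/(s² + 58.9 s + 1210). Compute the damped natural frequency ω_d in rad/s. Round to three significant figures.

Matching coefficients with s² + 2ζω_n s + ω_n² gives ω_n² = 1210 ⇒ ω_n = 34.8 rad/s, and ζ = 58.9/(2ω_n) = 0.847.
ω_d = ω_n√(1−ζ²) = 18.5 rad/s.

ω_d ≈ 18.5 rad/s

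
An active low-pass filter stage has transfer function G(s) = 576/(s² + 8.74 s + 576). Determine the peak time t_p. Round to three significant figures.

t_p ≈ 0.133 s

ω_n = √576 = 24.0 rad/s; ζ = 8.74/(2·24.0) = 0.182.
ω_d = 24.0·√(1 − 0.182²) = 23.6 rad/s. Then t_p = π/ω_d = 0.133 s.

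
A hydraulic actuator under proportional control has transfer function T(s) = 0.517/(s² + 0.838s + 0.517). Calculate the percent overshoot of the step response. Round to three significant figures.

ω_n = √0.517 = 0.719 rad/s; ζ = 0.838/(2·0.719) = 0.583.
Overshoot: exp(−π·0.583/√(1−0.583²)) = 0.105, i.e. 10.5%.

%OS ≈ 10.5%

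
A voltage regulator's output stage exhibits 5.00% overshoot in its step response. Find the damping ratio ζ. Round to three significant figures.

ζ ≈ 0.690

From %OS = 100·exp(−πζ/√(1−ζ²)), invert to get ζ = −ln(OS)/√(π² + ln²(OS)) with OS = 0.0500.
−ln 0.0500 = 2.996, so ζ = 2.996/√(π² + 8.974) = 0.690.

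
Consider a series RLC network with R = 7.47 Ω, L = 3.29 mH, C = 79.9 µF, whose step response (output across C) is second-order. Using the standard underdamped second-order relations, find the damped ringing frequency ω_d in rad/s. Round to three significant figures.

For a series RLC circuit (capacitor voltage as output), ω_n = 1/√(LC) = 1/√(3.29 mH · 79.9 µF) = 1950 rad/s.
ζ = (R/2)·√(C/L) = (7.47/2)·√(79.9 µF/3.29 mH) = 0.582.
ω_d = 1950·√(1 − 0.582²) = 1590 rad/s.

ω_d ≈ 1590 rad/s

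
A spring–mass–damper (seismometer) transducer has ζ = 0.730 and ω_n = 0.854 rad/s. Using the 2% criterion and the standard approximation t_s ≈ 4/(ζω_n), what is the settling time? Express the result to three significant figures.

t_s ≈ 6.42 s

t_s ≈ 4/(ζω_n) = 4/(0.730 × 0.854) = 6.42 s.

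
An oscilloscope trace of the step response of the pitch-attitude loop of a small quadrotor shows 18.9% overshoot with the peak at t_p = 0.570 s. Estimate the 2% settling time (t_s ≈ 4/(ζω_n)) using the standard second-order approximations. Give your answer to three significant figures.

t_s ≈ 1.37 s

ζ from %OS: ζ = |ln 0.189|/√(π²+ln²0.189) = 0.469.
From t_p = π/ω_d, ω_d = π/0.570 = 5.51 rad/s, so ω_n = ω_d/√(1−ζ²) = 6.24 rad/s.
t_s ≈ 4/(ζω_n) = 4/(0.469·6.24) = 1.37 s.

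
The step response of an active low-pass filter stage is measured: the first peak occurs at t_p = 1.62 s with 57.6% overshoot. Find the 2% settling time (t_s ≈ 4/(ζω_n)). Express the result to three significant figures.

The overshoot fixes ζ = −ln(OS)/√(π²+ln²(OS)) = 0.173.
t_p = π/ω_d ⇒ ω_d = 1.94 rad/s; then ω_n = ω_d/√(1−ζ²) = 1.97 rad/s.
t_s ≈ 4/(ζω_n) = 4/(0.173·1.97) = 11.7 s.

t_s ≈ 11.7 s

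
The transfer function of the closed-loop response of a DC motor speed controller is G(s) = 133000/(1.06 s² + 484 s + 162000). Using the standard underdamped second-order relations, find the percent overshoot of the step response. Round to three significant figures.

%OS ≈ 10.4%

Dividing through by 1.06: denominator becomes s² + 456.6 s + 152800.
So ω_n = √152800 = 391 rad/s and ζ = 456.6/(2·391) = 0.584.
Overshoot: exp(−π·0.584/√(1−0.584²)) = 0.104, i.e. 10.4%.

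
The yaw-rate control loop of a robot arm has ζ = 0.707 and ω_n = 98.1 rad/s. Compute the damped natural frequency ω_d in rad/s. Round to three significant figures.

ω_d ≈ 69.4 rad/s

ω_d = ω_n√(1−ζ²) = 98.1·√0.500 = 69.4 rad/s.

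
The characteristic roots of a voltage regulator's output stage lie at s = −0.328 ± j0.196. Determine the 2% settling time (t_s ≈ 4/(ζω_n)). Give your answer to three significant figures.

t_s ≈ 12.2 s

For poles at −σ ± jω_d, ζω_n = σ = 0.328, so t_s ≈ 4/σ = 12.2 s.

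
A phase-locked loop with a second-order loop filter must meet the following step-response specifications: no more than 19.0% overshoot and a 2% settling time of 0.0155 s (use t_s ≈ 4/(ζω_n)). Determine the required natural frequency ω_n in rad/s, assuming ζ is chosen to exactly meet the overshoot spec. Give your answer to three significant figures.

Inverting the overshoot relation: ζ = |ln 0.190|/√(π² + ln²0.190) = 0.467.
Then ω_n = 4/(ζ t_s) = 4/(0.467 × 0.0155) = 552 rad/s.

ω_n ≈ 552 rad/s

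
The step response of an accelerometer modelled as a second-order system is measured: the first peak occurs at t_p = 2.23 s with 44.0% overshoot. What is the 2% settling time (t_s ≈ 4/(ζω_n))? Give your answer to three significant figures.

t_s ≈ 10.9 s

The overshoot fixes ζ = −ln(OS)/√(π²+ln²(OS)) = 0.253.
t_p = π/ω_d ⇒ ω_d = 1.41 rad/s; then ω_n = ω_d/√(1−ζ²) = 1.46 rad/s.
t_s ≈ 4/(ζω_n) = 4/(0.253·1.46) = 10.9 s.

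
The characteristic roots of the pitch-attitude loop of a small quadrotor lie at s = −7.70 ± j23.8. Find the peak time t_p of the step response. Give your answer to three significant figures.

t_p ≈ 0.132 s

t_p = π/ω_d with ω_d = 23.8 (the imaginary part), so t_p = 0.132 s.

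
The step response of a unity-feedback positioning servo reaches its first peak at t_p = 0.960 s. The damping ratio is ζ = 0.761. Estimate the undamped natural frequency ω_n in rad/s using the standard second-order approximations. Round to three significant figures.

ω_n ≈ 5.04 rad/s

Peak time t_p = π/ω_d, so ω_d = π/t_p = π/0.960 = 3.27 rad/s.
ω_n = ω_d/√(1−ζ²) = 3.27/√0.421 = 5.04 rad/s.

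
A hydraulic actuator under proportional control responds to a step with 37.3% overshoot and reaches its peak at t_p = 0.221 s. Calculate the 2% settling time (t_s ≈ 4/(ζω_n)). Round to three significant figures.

t_s ≈ 0.896 s

ζ from %OS: ζ = |ln 0.373|/√(π²+ln²0.373) = 0.300.
From t_p = π/ω_d, ω_d = π/0.221 = 14.2 rad/s, so ω_n = ω_d/√(1−ζ²) = 14.9 rad/s.
t_s ≈ 4/(ζω_n) = 4/(0.300·14.9) = 0.896 s.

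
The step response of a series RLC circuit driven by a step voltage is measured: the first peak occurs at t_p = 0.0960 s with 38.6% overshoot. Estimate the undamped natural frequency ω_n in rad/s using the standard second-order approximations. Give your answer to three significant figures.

ω_n ≈ 34.2 rad/s

ζ from %OS: ζ = |ln 0.386|/√(π²+ln²0.386) = 0.290.
t_p = π/ω_d ⇒ ω_d = 32.7 rad/s; then ω_n = ω_d/√(1−ζ²) = 34.2 rad/s.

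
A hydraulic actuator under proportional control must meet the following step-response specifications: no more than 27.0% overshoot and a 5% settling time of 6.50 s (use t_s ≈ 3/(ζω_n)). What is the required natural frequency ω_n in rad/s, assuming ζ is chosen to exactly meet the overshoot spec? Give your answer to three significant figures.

ω_n ≈ 1.20 rad/s

Inverting the overshoot relation: ζ = |ln 0.270|/√(π² + ln²0.270) = 0.385.
From t_s ≈ 3/(ζω_n): ω_n = 3/(ζ·t_s) = 3/(0.385·6.50) = 1.20 rad/s.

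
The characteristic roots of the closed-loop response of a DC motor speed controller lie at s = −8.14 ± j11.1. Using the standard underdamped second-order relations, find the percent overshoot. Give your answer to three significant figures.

The poles are at −σ ± jω_d with σ = 8.14 and ω_d = 11.1, so ω_n = √(σ²+ω_d²) = 13.8 rad/s and ζ = σ/ω_n = 0.591.
Overshoot: exp(−π·0.591/√(1−0.591²)) = 0.0999, i.e. 9.99%.

%OS ≈ 9.99%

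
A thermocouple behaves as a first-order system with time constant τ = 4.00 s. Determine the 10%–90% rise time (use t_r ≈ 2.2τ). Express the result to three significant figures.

t_r ≈ 2.2τ = 8.80 s.

t_r ≈ 8.80 s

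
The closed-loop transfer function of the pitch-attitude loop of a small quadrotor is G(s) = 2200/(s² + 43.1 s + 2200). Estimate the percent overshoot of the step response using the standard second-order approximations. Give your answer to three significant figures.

ω_n = √2200 = 46.9 rad/s; ζ = 43.1/(2·46.9) = 0.459.
%OS = 100·exp(−πζ/√(1−ζ²)) = 19.7%.

%OS ≈ 19.7%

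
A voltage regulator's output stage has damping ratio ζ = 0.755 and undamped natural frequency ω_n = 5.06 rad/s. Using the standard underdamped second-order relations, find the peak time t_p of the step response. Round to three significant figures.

The damped frequency is ω_d = ω_n√(1−ζ²) = 5.06·√(1−0.570) = 3.32 rad/s.
Peak time t_p = π/ω_d = π/3.32 = 0.947 s.

t_p ≈ 0.947 s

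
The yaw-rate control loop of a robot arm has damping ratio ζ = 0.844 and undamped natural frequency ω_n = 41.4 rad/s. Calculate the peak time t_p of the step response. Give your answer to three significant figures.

The damped frequency is ω_d = ω_n√(1−ζ²) = 41.4·√(1−0.712) = 22.2 rad/s.
Peak time t_p = π/ω_d = π/22.2 = 0.141 s.

t_p ≈ 0.141 s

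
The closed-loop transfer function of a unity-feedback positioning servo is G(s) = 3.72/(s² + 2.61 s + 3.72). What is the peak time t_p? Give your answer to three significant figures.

t_p ≈ 2.21 s

ω_n = √3.72 = 1.93 rad/s; ζ = 2.61/(2·1.93) = 0.677.
ω_d = ω_n√(1−ζ²) = 1.42 rad/s. Then t_p = π/ω_d = 2.21 s.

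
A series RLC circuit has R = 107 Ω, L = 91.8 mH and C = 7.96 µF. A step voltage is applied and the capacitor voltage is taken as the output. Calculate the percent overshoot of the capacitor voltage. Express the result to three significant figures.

For a series RLC circuit (capacitor voltage as output), ω_n = 1/√(LC) = 1/√(91.8 mH · 7.96 µF) = 1170 rad/s.
ζ = (R/2)·√(C/L) = (107/2)·√(7.96 µF/91.8 mH) = 0.498.
%OS = 100 e^{−πζ/√(1−ζ²)} with ζ = 0.498 gives 16.4%.

%OS ≈ 16.4%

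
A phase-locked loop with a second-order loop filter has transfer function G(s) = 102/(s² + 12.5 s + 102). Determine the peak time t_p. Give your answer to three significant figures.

t_p ≈ 0.396 s

ω_n = √102 = 10.1 rad/s; ζ = 12.5/(2·10.1) = 0.619.
ω_d = 10.1·√(1 − 0.619²) = 7.93 rad/s. Then t_p = π/ω_d = 0.396 s.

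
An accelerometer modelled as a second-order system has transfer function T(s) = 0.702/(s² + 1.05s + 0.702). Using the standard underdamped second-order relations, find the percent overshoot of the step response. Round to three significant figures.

Matching coefficients with s² + 2ζω_n s + ω_n² gives ω_n² = 0.702 ⇒ ω_n = 0.838 rad/s, and ζ = 1.05/(2ω_n) = 0.627.
%OS = 100·exp(−πζ/√(1−ζ²)) = 8.00%.

%OS ≈ 8.00%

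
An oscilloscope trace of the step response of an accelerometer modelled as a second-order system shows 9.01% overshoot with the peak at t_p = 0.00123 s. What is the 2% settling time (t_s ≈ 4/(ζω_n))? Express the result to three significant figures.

t_s ≈ 0.00204 s

The overshoot fixes ζ = −ln(OS)/√(π²+ln²(OS)) = 0.608.
From t_p = π/ω_d, ω_d = π/0.00123 = 2550 rad/s, so ω_n = ω_d/√(1−ζ²) = 3220 rad/s.
t_s ≈ 4/(ζω_n) = 4/(0.608·3220) = 0.00204 s.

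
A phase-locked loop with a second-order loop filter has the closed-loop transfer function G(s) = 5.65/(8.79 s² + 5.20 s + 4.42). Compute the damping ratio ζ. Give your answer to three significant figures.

ζ ≈ 0.417

Dividing through by 8.79: denominator becomes s² + 0.5916 s + 0.5028.
So ω_n = √0.5028 = 0.709 rad/s and ζ = 0.5916/(2·0.709) = 0.417.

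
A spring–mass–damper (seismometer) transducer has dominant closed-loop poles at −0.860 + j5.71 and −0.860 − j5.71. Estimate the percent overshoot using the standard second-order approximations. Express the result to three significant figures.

%OS ≈ 62.3%

The poles are at −σ ± jω_d with σ = 0.860 and ω_d = 5.71, so ω_n = √(σ²+ω_d²) = 5.77 rad/s and ζ = σ/ω_n = 0.149.
%OS = 100 e^{−πζ/√(1−ζ²)} with ζ = 0.149 gives 62.3%.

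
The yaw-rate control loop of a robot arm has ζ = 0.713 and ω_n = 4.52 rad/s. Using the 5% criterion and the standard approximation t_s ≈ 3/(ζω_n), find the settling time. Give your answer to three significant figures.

t_s ≈ 3/(ζω_n) = 3/(0.713 × 4.52) = 0.931 s.

t_s ≈ 0.931 s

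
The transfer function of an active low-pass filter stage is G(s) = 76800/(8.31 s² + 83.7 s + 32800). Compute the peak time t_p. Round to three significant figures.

Dividing through by 8.31: denominator becomes s² + 10.07 s + 3947.
So ω_n = √3947 = 62.8 rad/s and ζ = 10.07/(2·62.8) = 0.0802.
ω_d = 62.8·√(1 − 0.0802²) = 62.6 rad/s. t_p = π/ω_d = 0.0502 s.

t_p ≈ 0.0502 s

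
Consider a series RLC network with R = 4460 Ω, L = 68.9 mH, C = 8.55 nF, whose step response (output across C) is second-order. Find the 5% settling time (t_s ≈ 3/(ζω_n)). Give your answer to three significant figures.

t_s ≈ 0.0000927 s

For a series RLC circuit (capacitor voltage as output), ω_n = 1/√(LC) = 1/√(68.9 mH · 8.55 nF) = 41200 rad/s.
ζ = (R/2)·√(C/L) = (4460/2)·√(8.55 nF/68.9 mH) = 0.786.
t_s ≈ 3/(ζω_n) = 0.0000927 s.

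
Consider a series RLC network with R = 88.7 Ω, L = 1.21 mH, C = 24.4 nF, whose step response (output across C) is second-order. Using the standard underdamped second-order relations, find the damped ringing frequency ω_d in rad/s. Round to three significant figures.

ω_d ≈ 180000 rad/s

For a series RLC circuit (capacitor voltage as output), ω_n = 1/√(LC) = 1/√(1.21 mH · 24.4 nF) = 184000 rad/s.
ζ = (R/2)·√(C/L) = (88.7/2)·√(24.4 nF/1.21 mH) = 0.199.
The damped frequency ω_d = ω_n√(1−ζ²) = 180000 rad/s.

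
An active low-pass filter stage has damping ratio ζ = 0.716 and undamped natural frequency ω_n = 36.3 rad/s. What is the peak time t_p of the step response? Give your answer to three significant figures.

t_p ≈ 0.124 s

The damped frequency is ω_d = ω_n√(1−ζ²) = 36.3·√(1−0.513) = 25.3 rad/s.
Peak time t_p = π/ω_d = π/25.3 = 0.124 s.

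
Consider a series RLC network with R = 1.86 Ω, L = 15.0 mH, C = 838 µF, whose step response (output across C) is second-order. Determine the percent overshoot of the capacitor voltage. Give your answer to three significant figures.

For a series RLC circuit (capacitor voltage as output), ω_n = 1/√(LC) = 1/√(15.0 mH · 838 µF) = 282 rad/s.
ζ = (R/2)·√(C/L) = (1.86/2)·√(838 µF/15.0 mH) = 0.220.
Overshoot: exp(−π·0.220/√(1−0.220²)) = 0.493, i.e. 49.3%.

%OS ≈ 49.3%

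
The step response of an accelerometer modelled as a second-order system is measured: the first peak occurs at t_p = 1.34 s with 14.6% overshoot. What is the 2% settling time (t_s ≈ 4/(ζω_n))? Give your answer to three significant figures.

From the overshoot, ζ = −ln(OS)/√(π²+ln²(OS)) = 0.522.
From t_p = π/ω_d, ω_d = π/1.34 = 2.34 rad/s, so ω_n = ω_d/√(1−ζ²) = 2.75 rad/s.
t_s ≈ 4/(ζω_n) = 4/(0.522·2.75) = 2.79 s.

t_s ≈ 2.79 s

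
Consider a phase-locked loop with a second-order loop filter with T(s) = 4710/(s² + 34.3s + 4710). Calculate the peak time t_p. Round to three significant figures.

Matching coefficients with s² + 2ζω_n s + ω_n² gives ω_n² = 4710 ⇒ ω_n = 68.6 rad/s, and ζ = 34.3/(2ω_n) = 0.250.
ω_d = ω_n√(1−ζ²) = 66.5 rad/s. Then t_p = π/ω_d = 0.0473 s.

t_p ≈ 0.0473 s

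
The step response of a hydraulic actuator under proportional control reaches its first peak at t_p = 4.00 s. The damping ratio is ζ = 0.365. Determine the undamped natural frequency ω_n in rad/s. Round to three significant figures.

Peak time t_p = π/ω_d, so ω_d = π/t_p = π/4.00 = 0.785 rad/s.
ω_n = ω_d/√(1−ζ²) = 0.785/√0.867 = 0.844 rad/s.

ω_n ≈ 0.844 rad/s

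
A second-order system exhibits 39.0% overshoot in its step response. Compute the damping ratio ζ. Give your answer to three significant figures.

Inverting the overshoot relation: ζ = |ln 0.390|/√(π² + ln²0.390) = 0.287.

ζ ≈ 0.287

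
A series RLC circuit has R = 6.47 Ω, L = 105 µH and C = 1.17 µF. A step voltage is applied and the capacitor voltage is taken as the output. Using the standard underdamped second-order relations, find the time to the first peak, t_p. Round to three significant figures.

t_p ≈ 0.0000370 s

For a series RLC circuit (capacitor voltage as output), ω_n = 1/√(LC) = 1/√(105 µH · 1.17 µF) = 90200 rad/s.
ζ = (R/2)·√(C/L) = (6.47/2)·√(1.17 µF/105 µH) = 0.341.
ω_d = 90200·√(1 − 0.341²) = 84800 rad/s. t_p = π/ω_d = 0.0000370 s.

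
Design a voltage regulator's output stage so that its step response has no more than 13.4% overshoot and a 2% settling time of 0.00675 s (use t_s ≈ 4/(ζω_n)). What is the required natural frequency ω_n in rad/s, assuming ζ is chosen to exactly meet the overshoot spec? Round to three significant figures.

ω_n ≈ 1100 rad/s

Inverting the overshoot relation: ζ = |ln 0.134|/√(π² + ln²0.134) = 0.539.
Then ω_n = 4/(ζ t_s) = 4/(0.539 × 0.00675) = 1100 rad/s.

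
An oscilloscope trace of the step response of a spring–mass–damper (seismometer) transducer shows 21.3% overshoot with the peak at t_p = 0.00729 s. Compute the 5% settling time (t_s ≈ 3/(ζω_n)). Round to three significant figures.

t_s ≈ 0.0141 s

From the overshoot, ζ = −ln(OS)/√(π²+ln²(OS)) = 0.442.
t_p = π/ω_d ⇒ ω_d = 431 rad/s; then ω_n = ω_d/√(1−ζ²) = 480 rad/s.
t_s ≈ 3/(ζω_n) = 3/(0.442·480) = 0.0141 s.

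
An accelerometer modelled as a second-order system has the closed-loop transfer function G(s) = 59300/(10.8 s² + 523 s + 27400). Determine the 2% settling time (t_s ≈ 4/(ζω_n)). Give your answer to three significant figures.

t_s ≈ 0.165 s

Dividing through by 10.8: denominator becomes s² + 48.43 s + 2537.
So ω_n = √2537 = 50.4 rad/s and ζ = 48.43/(2·50.4) = 0.481.
t_s ≈ 4/(ζω_n) = 0.165 s.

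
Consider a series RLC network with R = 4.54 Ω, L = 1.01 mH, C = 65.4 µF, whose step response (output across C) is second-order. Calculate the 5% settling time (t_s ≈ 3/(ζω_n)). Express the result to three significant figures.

t_s ≈ 0.00133 s

For a series RLC circuit (capacitor voltage as output), ω_n = 1/√(LC) = 1/√(1.01 mH · 65.4 µF) = 3890 rad/s.
ζ = (R/2)·√(C/L) = (4.54/2)·√(65.4 µF/1.01 mH) = 0.578.
t_s ≈ 3/(ζω_n) = 0.00133 s.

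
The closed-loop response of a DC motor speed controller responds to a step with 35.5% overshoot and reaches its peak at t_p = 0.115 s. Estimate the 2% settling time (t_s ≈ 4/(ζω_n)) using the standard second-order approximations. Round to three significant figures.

The overshoot fixes ζ = −ln(OS)/√(π²+ln²(OS)) = 0.313.
From t_p = π/ω_d, ω_d = π/0.115 = 27.3 rad/s, so ω_n = ω_d/√(1−ζ²) = 28.8 rad/s.
t_s ≈ 4/(ζω_n) = 4/(0.313·28.8) = 0.444 s.

t_s ≈ 0.444 s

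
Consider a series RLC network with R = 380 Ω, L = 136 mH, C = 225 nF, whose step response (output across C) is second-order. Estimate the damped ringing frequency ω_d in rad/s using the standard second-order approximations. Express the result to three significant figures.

ω_d ≈ 5540 rad/s

For a series RLC circuit (capacitor voltage as output), ω_n = 1/√(LC) = 1/√(136 mH · 225 nF) = 5720 rad/s.
ζ = (R/2)·√(C/L) = (380/2)·√(225 nF/136 mH) = 0.244.
ω_d = 5720·√(1 − 0.244²) = 5540 rad/s.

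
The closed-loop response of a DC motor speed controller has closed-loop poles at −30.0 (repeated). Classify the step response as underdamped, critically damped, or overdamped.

Since there is a repeated negative-real pole, the response is critically damped.

critically damped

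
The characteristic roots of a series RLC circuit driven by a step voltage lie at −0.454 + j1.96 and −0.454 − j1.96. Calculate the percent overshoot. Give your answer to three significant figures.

The poles are at −σ ± jω_d with σ = 0.454 and ω_d = 1.96, so ω_n = √(σ²+ω_d²) = 2.01 rad/s and ζ = σ/ω_n = 0.226.
%OS = 100·exp(−πζ/√(1−ζ²)) = 48.3%.

%OS ≈ 48.3%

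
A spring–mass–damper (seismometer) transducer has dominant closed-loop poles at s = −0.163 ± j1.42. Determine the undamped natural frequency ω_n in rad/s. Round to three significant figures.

ω_n ≈ 1.43 rad/s

|pole| = ω_n = √(0.163² + 1.42²) = 1.43 rad/s; ζ = cos θ = σ/ω_n = 0.114.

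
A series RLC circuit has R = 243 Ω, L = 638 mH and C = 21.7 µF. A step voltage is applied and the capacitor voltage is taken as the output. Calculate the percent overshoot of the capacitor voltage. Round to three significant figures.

For a series RLC circuit (capacitor voltage as output), ω_n = 1/√(LC) = 1/√(638 mH · 21.7 µF) = 269 rad/s.
ζ = (R/2)·√(C/L) = (243/2)·√(21.7 µF/638 mH) = 0.709.
%OS = 100 e^{−πζ/√(1−ζ²)} with ζ = 0.709 gives 4.26%.

%OS ≈ 4.26%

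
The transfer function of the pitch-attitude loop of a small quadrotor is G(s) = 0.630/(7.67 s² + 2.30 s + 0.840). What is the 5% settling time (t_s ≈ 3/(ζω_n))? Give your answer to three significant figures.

t_s ≈ 20.0 s

Dividing through by 7.67: denominator becomes s² + 0.2999 s + 0.1095.
So ω_n = √0.1095 = 0.331 rad/s and ζ = 0.2999/(2·0.331) = 0.453.
t_s ≈ 3/(ζω_n) = 20.0 s.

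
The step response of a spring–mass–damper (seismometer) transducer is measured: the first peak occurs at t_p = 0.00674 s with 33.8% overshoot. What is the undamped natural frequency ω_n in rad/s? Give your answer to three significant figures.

ω_n ≈ 493 rad/s

ζ from %OS: ζ = |ln 0.338|/√(π²+ln²0.338) = 0.326.
t_p = π/ω_d ⇒ ω_d = 466 rad/s; then ω_n = ω_d/√(1−ζ²) = 493 rad/s.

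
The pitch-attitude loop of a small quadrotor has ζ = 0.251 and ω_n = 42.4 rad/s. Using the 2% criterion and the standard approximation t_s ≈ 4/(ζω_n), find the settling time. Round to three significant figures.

t_s ≈ 0.376 s

t_s ≈ 4/(ζω_n) = 4/(0.251 × 42.4) = 0.376 s.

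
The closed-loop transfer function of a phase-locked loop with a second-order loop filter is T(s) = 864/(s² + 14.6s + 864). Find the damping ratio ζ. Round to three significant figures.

ζ ≈ 0.248

Comparing the denominator to s² + 2ζω_n s + ω_n²: ω_n = √864 = 29.4 rad/s, and 2ζω_n = 14.6 so ζ = 14.6/(2·29.4) = 0.248.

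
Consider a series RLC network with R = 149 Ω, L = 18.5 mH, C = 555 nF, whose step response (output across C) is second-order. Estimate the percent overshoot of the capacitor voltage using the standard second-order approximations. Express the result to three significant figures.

For a series RLC circuit (capacitor voltage as output), ω_n = 1/√(LC) = 1/√(18.5 mH · 555 nF) = 9870 rad/s.
ζ = (R/2)·√(C/L) = (149/2)·√(555 nF/18.5 mH) = 0.408.
Overshoot: exp(−π·0.408/√(1−0.408²)) = 0.246, i.e. 24.6%.

%OS ≈ 24.6%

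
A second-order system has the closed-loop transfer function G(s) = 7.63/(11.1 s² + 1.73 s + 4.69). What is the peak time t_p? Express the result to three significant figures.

t_p ≈ 4.87 s

Dividing through by 11.1: denominator becomes s² + 0.1559 s + 0.4225.
So ω_n = √0.4225 = 0.650 rad/s and ζ = 0.1559/(2·0.650) = 0.120.
ω_d = 0.650·√(1 − 0.120²) = 0.645 rad/s. t_p = π/ω_d = 4.87 s.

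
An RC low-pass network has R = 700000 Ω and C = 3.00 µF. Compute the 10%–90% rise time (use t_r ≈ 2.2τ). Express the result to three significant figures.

τ = RC = 700000 × 3.00 µF = 2.10 s.
t_r ≈ 2.2τ = 4.62 s.

t_r ≈ 4.62 s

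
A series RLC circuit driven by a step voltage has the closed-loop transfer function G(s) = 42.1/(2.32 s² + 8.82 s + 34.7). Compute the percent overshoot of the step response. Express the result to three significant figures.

Dividing through by 2.32: denominator becomes s² + 3.802 s + 14.96.
So ω_n = √14.96 = 3.87 rad/s and ζ = 3.802/(2·3.87) = 0.492.
Overshoot: exp(−π·0.492/√(1−0.492²)) = 0.170, i.e. 17.0%.

%OS ≈ 17.0%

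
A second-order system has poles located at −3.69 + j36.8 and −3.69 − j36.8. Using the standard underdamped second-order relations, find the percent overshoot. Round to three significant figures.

The poles are at −σ ± jω_d with σ = 3.69 and ω_d = 36.8, so ω_n = √(σ²+ω_d²) = 37.0 rad/s and ζ = σ/ω_n = 0.0998.
%OS = 100·exp(−πζ/√(1−ζ²)) = 73.0%.

%OS ≈ 73.0%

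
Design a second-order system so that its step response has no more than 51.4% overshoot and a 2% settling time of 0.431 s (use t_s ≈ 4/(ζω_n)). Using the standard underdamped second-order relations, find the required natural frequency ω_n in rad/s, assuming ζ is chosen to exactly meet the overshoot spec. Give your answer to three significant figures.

Inverting the overshoot relation: ζ = |ln 0.514|/√(π² + ln²0.514) = 0.207.
From t_s ≈ 4/(ζω_n): ω_n = 4/(ζ·t_s) = 4/(0.207·0.431) = 44.8 rad/s.

ω_n ≈ 44.8 rad/s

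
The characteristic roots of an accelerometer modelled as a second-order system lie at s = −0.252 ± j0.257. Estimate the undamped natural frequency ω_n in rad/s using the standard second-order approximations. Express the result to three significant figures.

|pole| = ω_n = √(0.252² + 0.257²) = 0.360 rad/s; ζ = cos θ = σ/ω_n = 0.700.

ω_n ≈ 0.360 rad/s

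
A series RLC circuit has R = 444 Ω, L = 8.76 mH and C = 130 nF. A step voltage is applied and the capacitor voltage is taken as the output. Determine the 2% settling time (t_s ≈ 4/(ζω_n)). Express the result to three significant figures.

For a series RLC circuit (capacitor voltage as output), ω_n = 1/√(LC) = 1/√(8.76 mH · 130 nF) = 29600 rad/s.
ζ = (R/2)·√(C/L) = (444/2)·√(130 nF/8.76 mH) = 0.855.
t_s ≈ 4/(ζω_n) = 0.000158 s.

t_s ≈ 0.000158 s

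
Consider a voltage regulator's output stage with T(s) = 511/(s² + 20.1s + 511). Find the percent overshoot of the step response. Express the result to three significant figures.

%OS ≈ 21.0%

Comparing the denominator to s² + 2ζω_n s + ω_n²: ω_n = √511 = 22.6 rad/s, and 2ζω_n = 20.1 so ζ = 20.1/(2·22.6) = 0.445.
Overshoot: exp(−π·0.445/√(1−0.445²)) = 0.210, i.e. 21.0%.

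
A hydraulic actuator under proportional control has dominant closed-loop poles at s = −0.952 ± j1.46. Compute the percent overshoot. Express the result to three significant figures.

The poles are at −σ ± jω_d with σ = 0.952 and ω_d = 1.46, so ω_n = √(σ²+ω_d²) = 1.74 rad/s and ζ = σ/ω_n = 0.546.
Overshoot: exp(−π·0.546/√(1−0.546²)) = 0.129, i.e. 12.9%.

%OS ≈ 12.9%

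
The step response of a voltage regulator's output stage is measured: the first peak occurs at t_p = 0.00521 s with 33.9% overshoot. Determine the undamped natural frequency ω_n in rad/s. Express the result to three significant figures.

ω_n ≈ 638 rad/s

ζ from %OS: ζ = |ln 0.339|/√(π²+ln²0.339) = 0.326.
t_p = π/ω_d ⇒ ω_d = 603 rad/s; then ω_n = ω_d/√(1−ζ²) = 638 rad/s.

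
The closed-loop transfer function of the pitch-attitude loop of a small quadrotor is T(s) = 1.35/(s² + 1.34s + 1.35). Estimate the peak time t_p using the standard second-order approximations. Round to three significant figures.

ω_n = √1.35 = 1.16 rad/s; ζ = 1.34/(2·1.16) = 0.577.
The damped frequency ω_d = ω_n√(1−ζ²) = 0.949 rad/s. Then t_p = π/ω_d = 3.31 s.

t_p ≈ 3.31 s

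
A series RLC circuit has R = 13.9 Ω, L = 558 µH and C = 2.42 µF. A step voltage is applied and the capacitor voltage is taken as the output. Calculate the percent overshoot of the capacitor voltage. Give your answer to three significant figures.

%OS ≈ 19.8%

For a series RLC circuit (capacitor voltage as output), ω_n = 1/√(LC) = 1/√(558 µH · 2.42 µF) = 27200 rad/s.
ζ = (R/2)·√(C/L) = (13.9/2)·√(2.42 µF/558 µH) = 0.458.
Overshoot: exp(−π·0.458/√(1−0.458²)) = 0.198, i.e. 19.8%.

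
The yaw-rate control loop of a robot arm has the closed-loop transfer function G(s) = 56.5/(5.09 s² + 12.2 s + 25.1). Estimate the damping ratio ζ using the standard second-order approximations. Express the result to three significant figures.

Dividing through by 5.09: denominator becomes s² + 2.397 s + 4.931.
So ω_n = √4.931 = 2.22 rad/s and ζ = 2.397/(2·2.22) = 0.540.

ζ ≈ 0.540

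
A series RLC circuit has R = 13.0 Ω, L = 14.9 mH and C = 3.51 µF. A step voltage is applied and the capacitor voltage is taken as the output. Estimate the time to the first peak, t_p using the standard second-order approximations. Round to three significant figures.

t_p ≈ 0.000722 s

For a series RLC circuit (capacitor voltage as output), ω_n = 1/√(LC) = 1/√(14.9 mH · 3.51 µF) = 4370 rad/s.
ζ = (R/2)·√(C/L) = (13.0/2)·√(3.51 µF/14.9 mH) = 0.0998.
ω_d = 4370·√(1 − 0.0998²) = 4350 rad/s. t_p = π/ω_d = 0.000722 s.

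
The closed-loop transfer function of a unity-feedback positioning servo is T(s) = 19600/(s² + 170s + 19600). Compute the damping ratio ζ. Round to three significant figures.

Comparing the denominator to s² + 2ζω_n s + ω_n²: ω_n = √19600 = 140 rad/s, and 2ζω_n = 170 so ζ = 170/(2·140) = 0.607.

ζ ≈ 0.607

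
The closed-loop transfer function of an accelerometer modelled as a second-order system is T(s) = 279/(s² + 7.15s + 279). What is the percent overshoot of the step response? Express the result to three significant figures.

Matching coefficients with s² + 2ζω_n s + ω_n² gives ω_n² = 279 ⇒ ω_n = 16.7 rad/s, and ζ = 7.15/(2ω_n) = 0.214.
Overshoot: exp(−π·0.214/√(1−0.214²)) = 0.502, i.e. 50.2%.

%OS ≈ 50.2%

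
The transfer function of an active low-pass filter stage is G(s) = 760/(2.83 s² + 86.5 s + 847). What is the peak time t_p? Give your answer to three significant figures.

Dividing through by 2.83: denominator becomes s² + 30.57 s + 299.3.
So ω_n = √299.3 = 17.3 rad/s and ζ = 30.57/(2·17.3) = 0.883.
The damped frequency ω_d = ω_n√(1−ζ²) = 8.11 rad/s. t_p = π/ω_d = 0.387 s.

t_p ≈ 0.387 s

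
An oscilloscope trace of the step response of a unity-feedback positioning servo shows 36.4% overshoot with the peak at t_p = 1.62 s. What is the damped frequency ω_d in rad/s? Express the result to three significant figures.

t_p = π/ω_d, so ω_d = π/1.62 = 1.94 rad/s.

ω_d ≈ 1.94 rad/s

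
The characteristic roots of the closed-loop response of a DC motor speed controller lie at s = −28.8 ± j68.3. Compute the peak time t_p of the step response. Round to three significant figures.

t_p ≈ 0.0460 s

t_p = π/ω_d with ω_d = 68.3 (the imaginary part), so t_p = 0.0460 s.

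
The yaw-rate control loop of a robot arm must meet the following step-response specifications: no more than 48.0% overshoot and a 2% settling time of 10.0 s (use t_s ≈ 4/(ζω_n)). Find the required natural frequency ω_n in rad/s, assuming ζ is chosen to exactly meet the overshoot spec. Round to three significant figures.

ω_n ≈ 1.76 rad/s

Inverting the overshoot relation: ζ = |ln 0.480|/√(π² + ln²0.480) = 0.228.
From t_s ≈ 4/(ζω_n): ω_n = 4/(ζ·t_s) = 4/(0.228·10.0) = 1.76 rad/s.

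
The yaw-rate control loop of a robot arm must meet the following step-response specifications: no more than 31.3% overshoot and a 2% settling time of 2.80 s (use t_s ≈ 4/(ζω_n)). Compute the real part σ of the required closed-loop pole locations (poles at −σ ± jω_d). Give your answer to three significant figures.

The settling-time spec alone fixes σ = ζω_n = 4/t_s = 4/2.80 = 1.43.
(Overshoot then fixes ζ = 0.347 and hence ω_d = σ·√(1−ζ²)/ζ = 3.86 rad/s.)

σ ≈ 1.43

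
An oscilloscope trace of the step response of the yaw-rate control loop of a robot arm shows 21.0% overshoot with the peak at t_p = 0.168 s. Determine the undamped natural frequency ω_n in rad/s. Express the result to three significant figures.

ω_n ≈ 20.9 rad/s

ζ from %OS: ζ = |ln 0.210|/√(π²+ln²0.210) = 0.445.
t_p = π/ω_d ⇒ ω_d = 18.7 rad/s; then ω_n = ω_d/√(1−ζ²) = 20.9 rad/s.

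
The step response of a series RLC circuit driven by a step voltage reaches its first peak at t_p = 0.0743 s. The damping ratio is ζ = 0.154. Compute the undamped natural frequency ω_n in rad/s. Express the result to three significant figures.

ω_n ≈ 42.8 rad/s

Peak time t_p = π/ω_d, so ω_d = π/t_p = π/0.0743 = 42.3 rad/s.
ω_n = ω_d/√(1−ζ²) = 42.3/√0.976 = 42.8 rad/s.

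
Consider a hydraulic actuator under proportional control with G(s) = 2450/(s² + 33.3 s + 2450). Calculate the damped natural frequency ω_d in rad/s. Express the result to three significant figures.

ω_d ≈ 46.6 rad/s

Matching coefficients with s² + 2ζω_n s + ω_n² gives ω_n² = 2450 ⇒ ω_n = 49.5 rad/s, and ζ = 33.3/(2ω_n) = 0.336.
The damped frequency ω_d = ω_n√(1−ζ²) = 46.6 rad/s.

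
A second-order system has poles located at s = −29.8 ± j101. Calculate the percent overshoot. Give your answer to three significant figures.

%OS ≈ 39.6%

|pole| = ω_n = √(29.8² + 101²) = 105 rad/s; ζ = cos θ = σ/ω_n = 0.283.
Overshoot: exp(−π·0.283/√(1−0.283²)) = 0.396, i.e. 39.6%.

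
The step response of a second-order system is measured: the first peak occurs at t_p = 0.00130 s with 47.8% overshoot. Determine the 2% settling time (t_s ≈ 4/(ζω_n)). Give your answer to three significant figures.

t_s ≈ 0.00704 s

From the overshoot, ζ = −ln(OS)/√(π²+ln²(OS)) = 0.229.
From t_p = π/ω_d, ω_d = π/0.00130 = 2420 rad/s, so ω_n = ω_d/√(1−ζ²) = 2480 rad/s.
t_s ≈ 4/(ζω_n) = 4/(0.229·2480) = 0.00704 s.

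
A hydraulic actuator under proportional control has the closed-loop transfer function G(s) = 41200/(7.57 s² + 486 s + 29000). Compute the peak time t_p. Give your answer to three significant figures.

t_p ≈ 0.0594 s

Dividing through by 7.57: denominator becomes s² + 64.20 s + 3831.
So ω_n = √3831 = 61.9 rad/s and ζ = 64.20/(2·61.9) = 0.519.
ω_d = 61.9·√(1 − 0.519²) = 52.9 rad/s. t_p = π/ω_d = 0.0594 s.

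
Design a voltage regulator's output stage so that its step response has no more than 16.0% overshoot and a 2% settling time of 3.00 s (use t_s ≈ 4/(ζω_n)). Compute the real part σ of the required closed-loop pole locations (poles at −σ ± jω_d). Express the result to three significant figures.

σ ≈ 1.33

The settling-time spec alone fixes σ = ζω_n = 4/t_s = 4/3.00 = 1.33.
(Overshoot then fixes ζ = 0.504 and hence ω_d = σ·√(1−ζ²)/ζ = 2.29 rad/s.)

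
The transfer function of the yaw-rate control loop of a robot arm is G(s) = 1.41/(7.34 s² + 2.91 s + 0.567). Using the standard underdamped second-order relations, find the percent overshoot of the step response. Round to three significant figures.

Dividing through by 7.34: denominator becomes s² + 0.3965 s + 0.07725.
So ω_n = √0.07725 = 0.278 rad/s and ζ = 0.3965/(2·0.278) = 0.713.
%OS = 100·exp(−πζ/√(1−ζ²)) = 4.09%.

%OS ≈ 4.09%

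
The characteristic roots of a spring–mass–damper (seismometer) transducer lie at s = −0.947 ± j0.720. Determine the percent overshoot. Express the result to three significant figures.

The poles are at −σ ± jω_d with σ = 0.947 and ω_d = 0.720, so ω_n = √(σ²+ω_d²) = 1.19 rad/s and ζ = σ/ω_n = 0.796.
Overshoot: exp(−π·0.796/√(1−0.796²)) = 0.0160, i.e. 1.60%.

%OS ≈ 1.60%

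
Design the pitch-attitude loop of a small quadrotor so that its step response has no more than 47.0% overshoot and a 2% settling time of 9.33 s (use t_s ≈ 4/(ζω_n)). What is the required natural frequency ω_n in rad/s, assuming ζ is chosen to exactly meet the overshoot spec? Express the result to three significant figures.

ω_n ≈ 1.83 rad/s

Inverting the overshoot relation: ζ = |ln 0.470|/√(π² + ln²0.470) = 0.234.
Then ω_n = 4/(ζ t_s) = 4/(0.234 × 9.33) = 1.83 rad/s.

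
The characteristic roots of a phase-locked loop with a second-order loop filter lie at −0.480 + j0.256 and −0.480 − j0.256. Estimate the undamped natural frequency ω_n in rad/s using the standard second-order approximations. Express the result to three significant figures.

|pole| = ω_n = √(0.480² + 0.256²) = 0.544 rad/s; ζ = cos θ = σ/ω_n = 0.882.

ω_n ≈ 0.544 rad/s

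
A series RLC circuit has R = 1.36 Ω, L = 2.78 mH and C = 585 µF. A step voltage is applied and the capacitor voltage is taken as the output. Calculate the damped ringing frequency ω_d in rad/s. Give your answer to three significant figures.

For a series RLC circuit (capacitor voltage as output), ω_n = 1/√(LC) = 1/√(2.78 mH · 585 µF) = 784 rad/s.
ζ = (R/2)·√(C/L) = (1.36/2)·√(585 µF/2.78 mH) = 0.312.
The damped frequency ω_d = ω_n√(1−ζ²) = 745 rad/s.

ω_d ≈ 745 rad/s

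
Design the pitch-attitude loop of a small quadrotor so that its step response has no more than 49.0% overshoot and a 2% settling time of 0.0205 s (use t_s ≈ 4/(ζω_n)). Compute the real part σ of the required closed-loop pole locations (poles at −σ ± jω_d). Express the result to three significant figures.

σ ≈ 195

The settling-time spec alone fixes σ = ζω_n = 4/t_s = 4/0.0205 = 195.
(Overshoot then fixes ζ = 0.221 and hence ω_d = σ·√(1−ζ²)/ζ = 859 rad/s.)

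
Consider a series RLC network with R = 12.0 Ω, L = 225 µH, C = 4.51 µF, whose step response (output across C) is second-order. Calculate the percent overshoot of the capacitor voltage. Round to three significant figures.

For a series RLC circuit (capacitor voltage as output), ω_n = 1/√(LC) = 1/√(225 µH · 4.51 µF) = 31400 rad/s.
ζ = (R/2)·√(C/L) = (12.0/2)·√(4.51 µF/225 µH) = 0.849.
%OS = 100 e^{−πζ/√(1−ζ²)} with ζ = 0.849 gives 0.636%.

%OS ≈ 0.636%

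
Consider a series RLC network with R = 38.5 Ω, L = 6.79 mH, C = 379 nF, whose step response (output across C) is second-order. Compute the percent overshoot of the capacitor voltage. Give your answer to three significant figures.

%OS ≈ 63.3%

For a series RLC circuit (capacitor voltage as output), ω_n = 1/√(LC) = 1/√(6.79 mH · 379 nF) = 19700 rad/s.
ζ = (R/2)·√(C/L) = (38.5/2)·√(379 nF/6.79 mH) = 0.144.
%OS = 100·exp(−πζ/√(1−ζ²)) = 63.3%.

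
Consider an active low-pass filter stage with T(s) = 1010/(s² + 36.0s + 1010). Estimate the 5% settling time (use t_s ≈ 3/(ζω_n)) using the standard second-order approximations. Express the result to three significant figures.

Comparing the denominator to s² + 2ζω_n s + ω_n²: ω_n = √1010 = 31.8 rad/s, and 2ζω_n = 36.0 so ζ = 36.0/(2·31.8) = 0.566.
t_s ≈ 3/(ζω_n) = 3/(0.566·31.8) = 0.167 s.

t_s ≈ 0.167 s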